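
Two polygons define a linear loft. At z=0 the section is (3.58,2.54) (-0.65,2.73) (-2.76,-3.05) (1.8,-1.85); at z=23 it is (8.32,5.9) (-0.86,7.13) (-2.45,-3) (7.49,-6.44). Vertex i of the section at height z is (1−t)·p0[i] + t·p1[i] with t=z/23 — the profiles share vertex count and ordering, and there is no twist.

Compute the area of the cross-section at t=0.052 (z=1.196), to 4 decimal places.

Area at t=0.052: 24.5244

Cross-section at t=0.052: each vertex is (1-t)·p0[i] + t·p1[i].
  v1: (1-0.052)·(3.58,2.54) + 0.052·(8.32,5.9) = (3.8265,2.7147)
  v2: (1-0.052)·(-0.65,2.73) + 0.052·(-0.86,7.13) = (-0.6609,2.9588)
  v3: (1-0.052)·(-2.76,-3.05) + 0.052·(-2.45,-3) = (-2.7439,-3.0474)
  v4: (1-0.052)·(1.8,-1.85) + 0.052·(7.49,-6.44) = (2.0959,-2.0887)
Shoelace sum Σ(x_i·y_{i+1} − x_{i+1}·y_i):
  i=1: 3.8265·2.9588 − -0.6609·2.7147 = +13.1160 (running +13.1160)
  i=2: -0.6609·-3.0474 − -2.7439·2.9588 = +10.1327 (running +23.2487)
  i=3: -2.7439·-2.0887 − 2.0959·-3.0474 = +12.1181 (running +35.3668)
  i=4: 2.0959·2.7147 − 3.8265·-2.0887 = +13.6820 (running +49.0488)
Area = |Σ|/2 = |49.0488|/2 = 24.5244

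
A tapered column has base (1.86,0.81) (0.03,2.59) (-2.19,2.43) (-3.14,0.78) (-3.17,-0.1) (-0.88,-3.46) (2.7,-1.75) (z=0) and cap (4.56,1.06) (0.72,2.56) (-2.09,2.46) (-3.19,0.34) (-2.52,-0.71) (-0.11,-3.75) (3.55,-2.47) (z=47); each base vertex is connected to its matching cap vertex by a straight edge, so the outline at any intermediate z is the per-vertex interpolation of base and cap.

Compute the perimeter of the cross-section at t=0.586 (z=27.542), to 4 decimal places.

Perimeter at t=0.586: 20.2225

Cross-section at t=0.586: each vertex is (1-t)·p0[i] + t·p1[i].
  v1: (1-0.586)·(1.86,0.81) + 0.586·(4.56,1.06) = (3.4422,0.9565)
  v2: (1-0.586)·(0.03,2.59) + 0.586·(0.72,2.56) = (0.4343,2.5724)
  v3: (1-0.586)·(-2.19,2.43) + 0.586·(-2.09,2.46) = (-2.1314,2.4476)
  v4: (1-0.586)·(-3.14,0.78) + 0.586·(-3.19,0.34) = (-3.1693,0.5222)
  v5: (1-0.586)·(-3.17,-0.1) + 0.586·(-2.52,-0.71) = (-2.7891,-0.4575)
  v6: (1-0.586)·(-0.88,-3.46) + 0.586·(-0.11,-3.75) = (-0.4288,-3.6299)
  v7: (1-0.586)·(2.7,-1.75) + 0.586·(3.55,-2.47) = (3.1981,-2.1719)
Perimeter = Σ |v_{i+1} − v_i|:
  edge 1→2: √(-3.0079² + 1.6159²) = 3.4144 (running 3.4144)
  edge 2→3: √(-2.5657² + -0.1248²) = 2.5688 (running 5.9832)
  edge 3→4: √(-1.0379² + -1.9254²) = 2.1873 (running 8.1706)
  edge 4→5: √(0.3802² + -0.9796²) = 1.0508 (running 9.2214)
  edge 5→6: √(2.3603² + -3.1725²) = 3.9542 (running 13.1756)
  edge 6→7: √(3.6269² + 1.4580²) = 3.9090 (running 17.0846)
  edge 7→1: √(0.2441² + 3.1284²) = 3.1379 (running 20.2225)
Perimeter = 20.2225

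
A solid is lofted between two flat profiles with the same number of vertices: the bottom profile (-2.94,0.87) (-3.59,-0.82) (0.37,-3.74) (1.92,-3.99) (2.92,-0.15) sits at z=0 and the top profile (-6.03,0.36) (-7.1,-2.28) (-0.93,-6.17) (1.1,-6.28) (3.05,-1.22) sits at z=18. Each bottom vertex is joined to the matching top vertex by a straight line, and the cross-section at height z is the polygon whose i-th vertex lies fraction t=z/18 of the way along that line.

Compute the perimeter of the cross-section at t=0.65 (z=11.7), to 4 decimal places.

Cross-section at t=0.65: each vertex is (1-t)·p0[i] + t·p1[i].
  v1: (1-0.65)·(-2.94,0.87) + 0.65·(-6.03,0.36) = (-4.9485,0.5385)
  v2: (1-0.65)·(-3.59,-0.82) + 0.65·(-7.1,-2.28) = (-5.8715,-1.7690)
  v3: (1-0.65)·(0.37,-3.74) + 0.65·(-0.93,-6.17) = (-0.4750,-5.3195)
  v4: (1-0.65)·(1.92,-3.99) + 0.65·(1.1,-6.28) = (1.3870,-5.4785)
  v5: (1-0.65)·(2.92,-0.15) + 0.65·(3.05,-1.22) = (3.0045,-0.8455)
Perimeter = Σ |v_{i+1} − v_i|:
  edge 1→2: √(-0.9230² + -2.3075²) = 2.4853 (running 2.4853)
  edge 2→3: √(5.3965² + -3.5505²) = 6.4597 (running 8.9450)
  edge 3→4: √(1.8620² + -0.1590²) = 1.8688 (running 10.8138)
  edge 4→5: √(1.6175² + 4.6330²) = 4.9072 (running 15.7210)
  edge 5→1: √(-7.9530² + 1.3840²) = 8.0725 (running 23.7935)
Perimeter = 23.7935

Perimeter at t=0.65: 23.7935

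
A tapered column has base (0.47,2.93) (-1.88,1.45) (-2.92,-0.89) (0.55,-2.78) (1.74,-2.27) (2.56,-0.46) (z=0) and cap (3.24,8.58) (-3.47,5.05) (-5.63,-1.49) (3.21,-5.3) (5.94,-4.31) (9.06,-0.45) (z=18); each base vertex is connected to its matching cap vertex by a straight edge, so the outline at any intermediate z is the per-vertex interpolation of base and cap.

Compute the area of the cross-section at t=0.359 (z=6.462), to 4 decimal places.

Cross-section at t=0.359: each vertex is (1-t)·p0[i] + t·p1[i].
  v1: (1-0.359)·(0.47,2.93) + 0.359·(3.24,8.58) = (1.4644,4.9583)
  v2: (1-0.359)·(-1.88,1.45) + 0.359·(-3.47,5.05) = (-2.4508,2.7424)
  v3: (1-0.359)·(-2.92,-0.89) + 0.359·(-5.63,-1.49) = (-3.8929,-1.1054)
  v4: (1-0.359)·(0.55,-2.78) + 0.359·(3.21,-5.3) = (1.5049,-3.6847)
  v5: (1-0.359)·(1.74,-2.27) + 0.359·(5.94,-4.31) = (3.2478,-3.0024)
  v6: (1-0.359)·(2.56,-0.46) + 0.359·(9.06,-0.45) = (4.8935,-0.4564)
Shoelace sum Σ(x_i·y_{i+1} − x_{i+1}·y_i):
  i=1: 1.4644·2.7424 − -2.4508·4.9583 = +16.1680 (running +16.1680)
  i=2: -2.4508·-1.1054 − -3.8929·2.7424 = +13.3850 (running +29.5530)
  i=3: -3.8929·-3.6847 − 1.5049·-1.1054 = +16.0076 (running +45.5606)
  i=4: 1.5049·-3.0024 − 3.2478·-3.6847 = +7.4487 (running +53.0094)
  i=5: 3.2478·-0.4564 − 4.8935·-3.0024 = +13.2097 (running +66.2191)
  i=6: 4.8935·4.9583 − 1.4644·-0.4564 = +24.9321 (running +91.1511)
Area = |Σ|/2 = |91.1511|/2 = 45.5756

Area at t=0.359: 45.5756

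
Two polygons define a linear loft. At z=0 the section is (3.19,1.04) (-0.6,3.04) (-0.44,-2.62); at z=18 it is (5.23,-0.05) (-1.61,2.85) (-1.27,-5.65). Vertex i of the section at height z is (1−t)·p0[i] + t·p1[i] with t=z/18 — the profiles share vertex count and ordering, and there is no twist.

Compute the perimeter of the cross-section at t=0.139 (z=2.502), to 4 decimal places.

Perimeter at t=0.139: 16.4051

Cross-section at t=0.139: each vertex is (1-t)·p0[i] + t·p1[i].
  v1: (1-0.139)·(3.19,1.04) + 0.139·(5.23,-0.05) = (3.4736,0.8885)
  v2: (1-0.139)·(-0.6,3.04) + 0.139·(-1.61,2.85) = (-0.7404,3.0136)
  v3: (1-0.139)·(-0.44,-2.62) + 0.139·(-1.27,-5.65) = (-0.5554,-3.0412)
Perimeter = Σ |v_{i+1} − v_i|:
  edge 1→2: √(-4.2139² + 2.1251²) = 4.7195 (running 4.7195)
  edge 2→3: √(0.1850² + -6.0548²) = 6.0576 (running 10.7771)
  edge 3→1: √(4.0289² + 3.9297²) = 5.6280 (running 16.4051)
Perimeter = 16.4051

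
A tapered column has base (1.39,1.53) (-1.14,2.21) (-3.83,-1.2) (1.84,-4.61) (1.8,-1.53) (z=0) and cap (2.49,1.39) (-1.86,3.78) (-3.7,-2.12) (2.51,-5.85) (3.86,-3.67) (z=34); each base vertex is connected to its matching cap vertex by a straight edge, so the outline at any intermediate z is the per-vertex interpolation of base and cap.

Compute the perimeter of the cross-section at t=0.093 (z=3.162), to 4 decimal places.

Perimeter at t=0.093: 20.2641

Cross-section at t=0.093: each vertex is (1-t)·p0[i] + t·p1[i].
  v1: (1-0.093)·(1.39,1.53) + 0.093·(2.49,1.39) = (1.4923,1.5170)
  v2: (1-0.093)·(-1.14,2.21) + 0.093·(-1.86,3.78) = (-1.2070,2.3560)
  v3: (1-0.093)·(-3.83,-1.2) + 0.093·(-3.7,-2.12) = (-3.8179,-1.2856)
  v4: (1-0.093)·(1.84,-4.61) + 0.093·(2.51,-5.85) = (1.9023,-4.7253)
  v5: (1-0.093)·(1.8,-1.53) + 0.093·(3.86,-3.67) = (1.9916,-1.7290)
Perimeter = Σ |v_{i+1} − v_i|:
  edge 1→2: √(-2.6993² + 0.8390²) = 2.8267 (running 2.8267)
  edge 2→3: √(-2.6110² + -3.6416²) = 4.4809 (running 7.3075)
  edge 3→4: √(5.7202² + -3.4398²) = 6.6748 (running 13.9823)
  edge 4→5: √(0.0893² + 2.9963²) = 2.9976 (running 16.9799)
  edge 5→1: √(-0.4993² + 3.2460²) = 3.2842 (running 20.2641)
Perimeter = 20.2641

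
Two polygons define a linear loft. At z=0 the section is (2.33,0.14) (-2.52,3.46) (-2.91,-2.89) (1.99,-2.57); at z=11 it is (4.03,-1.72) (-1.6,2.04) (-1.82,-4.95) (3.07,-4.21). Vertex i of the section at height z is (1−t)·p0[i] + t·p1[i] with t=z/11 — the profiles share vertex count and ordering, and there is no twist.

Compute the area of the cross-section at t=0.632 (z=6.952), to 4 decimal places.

Area at t=0.632: 24.6293

Cross-section at t=0.632: each vertex is (1-t)·p0[i] + t·p1[i].
  v1: (1-0.632)·(2.33,0.14) + 0.632·(4.03,-1.72) = (3.4044,-1.0355)
  v2: (1-0.632)·(-2.52,3.46) + 0.632·(-1.6,2.04) = (-1.9386,2.5626)
  v3: (1-0.632)·(-2.91,-2.89) + 0.632·(-1.82,-4.95) = (-2.2211,-4.1919)
  v4: (1-0.632)·(1.99,-2.57) + 0.632·(3.07,-4.21) = (2.6726,-3.6065)
Shoelace sum Σ(x_i·y_{i+1} − x_{i+1}·y_i):
  i=1: 3.4044·2.5626 − -1.9386·-1.0355 = +6.7166 (running +6.7166)
  i=2: -1.9386·-4.1919 − -2.2211·2.5626 = +13.8180 (running +20.5346)
  i=3: -2.2211·-3.6065 − 2.6726·-4.1919 = +19.2136 (running +39.7482)
  i=4: 2.6726·-1.0355 − 3.4044·-3.6065 = +9.5104 (running +49.2586)
Area = |Σ|/2 = |49.2586|/2 = 24.6293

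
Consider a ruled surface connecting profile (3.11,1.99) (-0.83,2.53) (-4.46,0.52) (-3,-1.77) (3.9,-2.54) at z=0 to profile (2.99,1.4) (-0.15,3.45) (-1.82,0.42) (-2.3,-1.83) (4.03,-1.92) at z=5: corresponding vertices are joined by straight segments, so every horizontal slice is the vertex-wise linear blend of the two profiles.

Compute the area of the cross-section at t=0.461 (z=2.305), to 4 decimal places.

Cross-section at t=0.461: each vertex is (1-t)·p0[i] + t·p1[i].
  v1: (1-0.461)·(3.11,1.99) + 0.461·(2.99,1.4) = (3.0547,1.7180)
  v2: (1-0.461)·(-0.83,2.53) + 0.461·(-0.15,3.45) = (-0.5165,2.9541)
  v3: (1-0.461)·(-4.46,0.52) + 0.461·(-1.82,0.42) = (-3.2430,0.4739)
  v4: (1-0.461)·(-3,-1.77) + 0.461·(-2.3,-1.83) = (-2.6773,-1.7977)
  v5: (1-0.461)·(3.9,-2.54) + 0.461·(4.03,-1.92) = (3.9599,-2.2542)
Shoelace sum Σ(x_i·y_{i+1} − x_{i+1}·y_i):
  i=1: 3.0547·2.9541 − -0.5165·1.7180 = +9.9113 (running +9.9113)
  i=2: -0.5165·0.4739 − -3.2430·2.9541 = +9.3353 (running +19.2466)
  i=3: -3.2430·-1.7977 − -2.6773·0.4739 = +7.0985 (running +26.3451)
  i=4: -2.6773·-2.2542 − 3.9599·-1.7977 = +13.1537 (running +39.4988)
  i=5: 3.9599·1.7180 − 3.0547·-2.2542 = +13.6890 (running +53.1878)
Area = |Σ|/2 = |53.1878|/2 = 26.5939

Area at t=0.461: 26.5939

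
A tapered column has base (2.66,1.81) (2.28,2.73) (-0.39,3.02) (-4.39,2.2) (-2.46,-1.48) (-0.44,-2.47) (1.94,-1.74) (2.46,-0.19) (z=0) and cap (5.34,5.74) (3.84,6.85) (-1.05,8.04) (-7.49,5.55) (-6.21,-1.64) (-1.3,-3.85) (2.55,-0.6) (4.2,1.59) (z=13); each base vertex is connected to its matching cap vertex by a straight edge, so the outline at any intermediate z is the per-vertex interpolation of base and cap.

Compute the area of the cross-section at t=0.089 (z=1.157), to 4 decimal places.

Cross-section at t=0.089: each vertex is (1-t)·p0[i] + t·p1[i].
  v1: (1-0.089)·(2.66,1.81) + 0.089·(5.34,5.74) = (2.8985,2.1598)
  v2: (1-0.089)·(2.28,2.73) + 0.089·(3.84,6.85) = (2.4188,3.0967)
  v3: (1-0.089)·(-0.39,3.02) + 0.089·(-1.05,8.04) = (-0.4487,3.4668)
  v4: (1-0.089)·(-4.39,2.2) + 0.089·(-7.49,5.55) = (-4.6659,2.4982)
  v5: (1-0.089)·(-2.46,-1.48) + 0.089·(-6.21,-1.64) = (-2.7938,-1.4942)
  v6: (1-0.089)·(-0.44,-2.47) + 0.089·(-1.3,-3.85) = (-0.5165,-2.5928)
  v7: (1-0.089)·(1.94,-1.74) + 0.089·(2.55,-0.6) = (1.9943,-1.6385)
  v8: (1-0.089)·(2.46,-0.19) + 0.089·(4.2,1.59) = (2.6149,-0.0316)
Shoelace sum Σ(x_i·y_{i+1} − x_{i+1}·y_i):
  i=1: 2.8985·3.0967 − 2.4188·2.1598 = +3.7517 (running +3.7517)
  i=2: 2.4188·3.4668 − -0.4487·3.0967 = +9.7752 (running +13.5268)
  i=3: -0.4487·2.4982 − -4.6659·3.4668 = +15.0546 (running +28.5815)
  i=4: -4.6659·-1.4942 − -2.7938·2.4982 = +13.9512 (running +42.5327)
  i=5: -2.7938·-2.5928 − -0.5165·-1.4942 = +6.4719 (running +49.0045)
  i=6: -0.5165·-1.6385 − 1.9943·-2.5928 = +6.0172 (running +55.0217)
  i=7: 1.9943·-0.0316 − 2.6149·-1.6385 = +4.2216 (running +59.2433)
  i=8: 2.6149·2.1598 − 2.8985·-0.0316 = +5.7390 (running +64.9823)
Area = |Σ|/2 = |64.9823|/2 = 32.4912

Area at t=0.089: 32.4912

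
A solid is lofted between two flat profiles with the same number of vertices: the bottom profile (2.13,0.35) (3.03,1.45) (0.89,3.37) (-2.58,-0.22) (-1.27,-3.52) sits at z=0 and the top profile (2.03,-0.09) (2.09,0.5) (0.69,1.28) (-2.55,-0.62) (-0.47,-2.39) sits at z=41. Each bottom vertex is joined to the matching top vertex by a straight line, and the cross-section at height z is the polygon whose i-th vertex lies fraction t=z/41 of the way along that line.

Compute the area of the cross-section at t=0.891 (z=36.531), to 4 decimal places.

Cross-section at t=0.891: each vertex is (1-t)·p0[i] + t·p1[i].
  v1: (1-0.891)·(2.13,0.35) + 0.891·(2.03,-0.09) = (2.0409,-0.0420)
  v2: (1-0.891)·(3.03,1.45) + 0.891·(2.09,0.5) = (2.1925,0.6036)
  v3: (1-0.891)·(0.89,3.37) + 0.891·(0.69,1.28) = (0.7118,1.5078)
  v4: (1-0.891)·(-2.58,-0.22) + 0.891·(-2.55,-0.62) = (-2.5533,-0.5764)
  v5: (1-0.891)·(-1.27,-3.52) + 0.891·(-0.47,-2.39) = (-0.5572,-2.5132)
Shoelace sum Σ(x_i·y_{i+1} − x_{i+1}·y_i):
  i=1: 2.0409·0.6036 − 2.1925·-0.0420 = +1.3240 (running +1.3240)
  i=2: 2.1925·1.5078 − 0.7118·0.6036 = +2.8762 (running +4.2002)
  i=3: 0.7118·-0.5764 − -2.5533·1.5078 = +3.4396 (running +7.6397)
  i=4: -2.5533·-2.5132 − -0.5572·-0.5764 = +6.0956 (running +13.7354)
  i=5: -0.5572·-0.0420 − 2.0409·-2.5132 = +5.1526 (running +18.8879)
Area = |Σ|/2 = |18.8879|/2 = 9.4440

Area at t=0.891: 9.4440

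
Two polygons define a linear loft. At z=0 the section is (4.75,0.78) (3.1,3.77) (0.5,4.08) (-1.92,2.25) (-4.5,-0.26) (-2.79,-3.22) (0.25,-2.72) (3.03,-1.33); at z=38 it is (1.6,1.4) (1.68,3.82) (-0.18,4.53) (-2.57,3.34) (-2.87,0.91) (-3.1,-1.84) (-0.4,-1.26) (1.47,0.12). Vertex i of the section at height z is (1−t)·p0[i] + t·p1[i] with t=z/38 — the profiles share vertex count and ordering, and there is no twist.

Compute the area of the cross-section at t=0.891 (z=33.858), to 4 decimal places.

Area at t=0.891: 24.5368

Cross-section at t=0.891: each vertex is (1-t)·p0[i] + t·p1[i].
  v1: (1-0.891)·(4.75,0.78) + 0.891·(1.6,1.4) = (1.9434,1.3324)
  v2: (1-0.891)·(3.1,3.77) + 0.891·(1.68,3.82) = (1.8348,3.8146)
  v3: (1-0.891)·(0.5,4.08) + 0.891·(-0.18,4.53) = (-0.1059,4.4810)
  v4: (1-0.891)·(-1.92,2.25) + 0.891·(-2.57,3.34) = (-2.4992,3.2212)
  v5: (1-0.891)·(-4.5,-0.26) + 0.891·(-2.87,0.91) = (-3.0477,0.7825)
  v6: (1-0.891)·(-2.79,-3.22) + 0.891·(-3.1,-1.84) = (-3.0662,-1.9904)
  v7: (1-0.891)·(0.25,-2.72) + 0.891·(-0.4,-1.26) = (-0.3292,-1.4191)
  v8: (1-0.891)·(3.03,-1.33) + 0.891·(1.47,0.12) = (1.6400,-0.0380)
Shoelace sum Σ(x_i·y_{i+1} − x_{i+1}·y_i):
  i=1: 1.9434·3.8146 − 1.8348·1.3324 = +4.9683 (running +4.9683)
  i=2: 1.8348·4.4810 − -0.1059·3.8146 = +8.6254 (running +13.5938)
  i=3: -0.1059·3.2212 − -2.4992·4.4810 = +10.8575 (running +24.4513)
  i=4: -2.4992·0.7825 − -3.0477·3.2212 = +7.8616 (running +32.3129)
  i=5: -3.0477·-1.9904 − -3.0662·0.7825 = +8.4654 (running +40.7782)
  i=6: -3.0662·-1.4191 − -0.3292·-1.9904 = +3.6962 (running +44.4745)
  i=7: -0.3292·-0.0380 − 1.6400·-1.4191 = +2.3400 (running +46.8144)
  i=8: 1.6400·1.3324 − 1.9434·-0.0380 = +2.2592 (running +49.0736)
Area = |Σ|/2 = |49.0736|/2 = 24.5368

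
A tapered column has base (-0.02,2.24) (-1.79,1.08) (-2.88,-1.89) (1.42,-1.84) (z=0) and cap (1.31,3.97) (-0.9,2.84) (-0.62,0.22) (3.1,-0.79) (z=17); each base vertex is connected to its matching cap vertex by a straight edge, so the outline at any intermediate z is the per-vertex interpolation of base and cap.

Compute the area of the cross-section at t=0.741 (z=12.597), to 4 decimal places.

Cross-section at t=0.741: each vertex is (1-t)·p0[i] + t·p1[i].
  v1: (1-0.741)·(-0.02,2.24) + 0.741·(1.31,3.97) = (0.9655,3.5219)
  v2: (1-0.741)·(-1.79,1.08) + 0.741·(-0.9,2.84) = (-1.1305,2.3842)
  v3: (1-0.741)·(-2.88,-1.89) + 0.741·(-0.62,0.22) = (-1.2053,-0.3265)
  v4: (1-0.741)·(1.42,-1.84) + 0.741·(3.1,-0.79) = (2.6649,-1.0619)
Shoelace sum Σ(x_i·y_{i+1} − x_{i+1}·y_i):
  i=1: 0.9655·2.3842 − -1.1305·3.5219 = +6.2836 (running +6.2836)
  i=2: -1.1305·-0.3265 − -1.2053·2.3842 = +3.2428 (running +9.5264)
  i=3: -1.2053·-1.0619 − 2.6649·-0.3265 = +2.1501 (running +11.6764)
  i=4: 2.6649·3.5219 − 0.9655·-1.0619 = +10.4109 (running +22.0873)
Area = |Σ|/2 = |22.0873|/2 = 11.0437

Area at t=0.741: 11.0437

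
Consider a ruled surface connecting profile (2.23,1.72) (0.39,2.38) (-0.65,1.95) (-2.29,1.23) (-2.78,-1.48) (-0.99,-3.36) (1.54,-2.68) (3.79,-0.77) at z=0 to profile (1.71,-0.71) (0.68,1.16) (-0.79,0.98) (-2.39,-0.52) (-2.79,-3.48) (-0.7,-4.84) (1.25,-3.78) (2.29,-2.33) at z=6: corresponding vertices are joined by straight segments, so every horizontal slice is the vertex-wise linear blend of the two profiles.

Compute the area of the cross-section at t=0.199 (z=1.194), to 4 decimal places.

Cross-section at t=0.199: each vertex is (1-t)·p0[i] + t·p1[i].
  v1: (1-0.199)·(2.23,1.72) + 0.199·(1.71,-0.71) = (2.1265,1.2364)
  v2: (1-0.199)·(0.39,2.38) + 0.199·(0.68,1.16) = (0.4477,2.1372)
  v3: (1-0.199)·(-0.65,1.95) + 0.199·(-0.79,0.98) = (-0.6779,1.7570)
  v4: (1-0.199)·(-2.29,1.23) + 0.199·(-2.39,-0.52) = (-2.3099,0.8817)
  v5: (1-0.199)·(-2.78,-1.48) + 0.199·(-2.79,-3.48) = (-2.7820,-1.8780)
  v6: (1-0.199)·(-0.99,-3.36) + 0.199·(-0.7,-4.84) = (-0.9323,-3.6545)
  v7: (1-0.199)·(1.54,-2.68) + 0.199·(1.25,-3.78) = (1.4823,-2.8989)
  v8: (1-0.199)·(3.79,-0.77) + 0.199·(2.29,-2.33) = (3.4915,-1.0804)
Shoelace sum Σ(x_i·y_{i+1} − x_{i+1}·y_i):
  i=1: 2.1265·2.1372 − 0.4477·1.2364 = +3.9913 (running +3.9913)
  i=2: 0.4477·1.7570 − -0.6779·2.1372 = +2.2353 (running +6.2266)
  i=3: -0.6779·0.8817 − -2.3099·1.7570 = +3.4607 (running +9.6873)
  i=4: -2.3099·-1.8780 − -2.7820·0.8817 = +6.7910 (running +16.4784)
  i=5: -2.7820·-3.6545 − -0.9323·-1.8780 = +8.4160 (running +24.8944)
  i=6: -0.9323·-2.8989 − 1.4823·-3.6545 = +8.1197 (running +33.0140)
  i=7: 1.4823·-1.0804 − 3.4915·-2.8989 = +8.5200 (running +41.5340)
  i=8: 3.4915·1.2364 − 2.1265·-1.0804 = +6.6146 (running +48.1486)
Area = |Σ|/2 = |48.1486|/2 = 24.0743

Area at t=0.199: 24.0743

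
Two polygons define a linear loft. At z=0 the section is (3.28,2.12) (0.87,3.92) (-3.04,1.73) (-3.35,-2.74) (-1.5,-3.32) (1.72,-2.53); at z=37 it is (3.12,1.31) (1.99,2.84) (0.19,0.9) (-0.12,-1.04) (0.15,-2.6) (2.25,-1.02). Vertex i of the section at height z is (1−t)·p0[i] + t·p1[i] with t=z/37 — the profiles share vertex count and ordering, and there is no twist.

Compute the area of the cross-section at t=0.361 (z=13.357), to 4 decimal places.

Cross-section at t=0.361: each vertex is (1-t)·p0[i] + t·p1[i].
  v1: (1-0.361)·(3.28,2.12) + 0.361·(3.12,1.31) = (3.2222,1.8276)
  v2: (1-0.361)·(0.87,3.92) + 0.361·(1.99,2.84) = (1.2743,3.5301)
  v3: (1-0.361)·(-3.04,1.73) + 0.361·(0.19,0.9) = (-1.8740,1.4304)
  v4: (1-0.361)·(-3.35,-2.74) + 0.361·(-0.12,-1.04) = (-2.1840,-2.1263)
  v5: (1-0.361)·(-1.5,-3.32) + 0.361·(0.15,-2.6) = (-0.9043,-3.0601)
  v6: (1-0.361)·(1.72,-2.53) + 0.361·(2.25,-1.02) = (1.9113,-1.9849)
Shoelace sum Σ(x_i·y_{i+1} − x_{i+1}·y_i):
  i=1: 3.2222·3.5301 − 1.2743·1.8276 = +9.0460 (running +9.0460)
  i=2: 1.2743·1.4304 − -1.8740·3.5301 = +8.4381 (running +17.4840)
  i=3: -1.8740·-2.1263 − -2.1840·1.4304 = +7.1085 (running +24.5926)
  i=4: -2.1840·-3.0601 − -0.9043·-2.1263 = +4.7602 (running +29.3528)
  i=5: -0.9043·-1.9849 − 1.9113·-3.0601 = +7.6439 (running +36.9966)
  i=6: 1.9113·1.8276 − 3.2222·-1.9849 = +9.8889 (running +46.8855)
Area = |Σ|/2 = |46.8855|/2 = 23.4428

Area at t=0.361: 23.4428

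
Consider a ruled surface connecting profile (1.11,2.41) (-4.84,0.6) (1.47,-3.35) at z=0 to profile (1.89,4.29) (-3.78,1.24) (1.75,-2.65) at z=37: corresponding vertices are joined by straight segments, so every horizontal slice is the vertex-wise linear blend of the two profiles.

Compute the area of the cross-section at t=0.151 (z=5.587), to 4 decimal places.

Cross-section at t=0.151: each vertex is (1-t)·p0[i] + t·p1[i].
  v1: (1-0.151)·(1.11,2.41) + 0.151·(1.89,4.29) = (1.2278,2.6939)
  v2: (1-0.151)·(-4.84,0.6) + 0.151·(-3.78,1.24) = (-4.6799,0.6966)
  v3: (1-0.151)·(1.47,-3.35) + 0.151·(1.75,-2.65) = (1.5123,-3.2443)
Shoelace sum Σ(x_i·y_{i+1} − x_{i+1}·y_i):
  i=1: 1.2278·0.6966 − -4.6799·2.6939 = +13.4625 (running +13.4625)
  i=2: -4.6799·-3.2443 − 1.5123·0.6966 = +14.1296 (running +27.5921)
  i=3: 1.5123·2.6939 − 1.2278·-3.2443 = +8.0572 (running +35.6493)
Area = |Σ|/2 = |35.6493|/2 = 17.8247

Area at t=0.151: 17.8247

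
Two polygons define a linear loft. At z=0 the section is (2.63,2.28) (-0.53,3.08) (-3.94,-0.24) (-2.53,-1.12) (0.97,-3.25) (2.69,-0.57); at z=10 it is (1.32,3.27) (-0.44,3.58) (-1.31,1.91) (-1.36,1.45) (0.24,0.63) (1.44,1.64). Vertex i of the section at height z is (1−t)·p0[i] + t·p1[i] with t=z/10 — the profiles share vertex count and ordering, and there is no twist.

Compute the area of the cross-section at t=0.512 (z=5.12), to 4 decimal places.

Area at t=0.512: 13.5674

Cross-section at t=0.512: each vertex is (1-t)·p0[i] + t·p1[i].
  v1: (1-0.512)·(2.63,2.28) + 0.512·(1.32,3.27) = (1.9593,2.7869)
  v2: (1-0.512)·(-0.53,3.08) + 0.512·(-0.44,3.58) = (-0.4839,3.3360)
  v3: (1-0.512)·(-3.94,-0.24) + 0.512·(-1.31,1.91) = (-2.5934,0.8608)
  v4: (1-0.512)·(-2.53,-1.12) + 0.512·(-1.36,1.45) = (-1.9310,0.1958)
  v5: (1-0.512)·(0.97,-3.25) + 0.512·(0.24,0.63) = (0.5962,-1.2634)
  v6: (1-0.512)·(2.69,-0.57) + 0.512·(1.44,1.64) = (2.0500,0.5615)
Shoelace sum Σ(x_i·y_{i+1} − x_{i+1}·y_i):
  i=1: 1.9593·3.3360 − -0.4839·2.7869 = +7.8848 (running +7.8848)
  i=2: -0.4839·0.8608 − -2.5934·3.3360 = +8.2352 (running +16.1199)
  i=3: -2.5934·0.1958 − -1.9310·0.8608 = +1.1543 (running +17.2742)
  i=4: -1.9310·-1.2634 − 0.5962·0.1958 = +2.3229 (running +19.5971)
  i=5: 0.5962·0.5615 − 2.0500·-1.2634 = +2.9249 (running +22.5220)
  i=6: 2.0500·2.7869 − 1.9593·0.5615 = +4.6129 (running +27.1349)
Area = |Σ|/2 = |27.1349|/2 = 13.5674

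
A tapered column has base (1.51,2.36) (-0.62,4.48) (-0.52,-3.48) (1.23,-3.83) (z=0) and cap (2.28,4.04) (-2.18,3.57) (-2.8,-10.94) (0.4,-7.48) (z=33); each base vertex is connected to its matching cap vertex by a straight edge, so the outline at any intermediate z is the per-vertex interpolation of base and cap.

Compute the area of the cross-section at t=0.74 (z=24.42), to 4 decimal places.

Cross-section at t=0.74: each vertex is (1-t)·p0[i] + t·p1[i].
  v1: (1-0.74)·(1.51,2.36) + 0.74·(2.28,4.04) = (2.0798,3.6032)
  v2: (1-0.74)·(-0.62,4.48) + 0.74·(-2.18,3.57) = (-1.7744,3.8066)
  v3: (1-0.74)·(-0.52,-3.48) + 0.74·(-2.8,-10.94) = (-2.2072,-9.0004)
  v4: (1-0.74)·(1.23,-3.83) + 0.74·(0.4,-7.48) = (0.6158,-6.5310)
Shoelace sum Σ(x_i·y_{i+1} − x_{i+1}·y_i):
  i=1: 2.0798·3.8066 − -1.7744·3.6032 = +14.3105 (running +14.3105)
  i=2: -1.7744·-9.0004 − -2.2072·3.8066 = +24.3722 (running +38.6827)
  i=3: -2.2072·-6.5310 − 0.6158·-9.0004 = +19.9577 (running +58.6404)
  i=4: 0.6158·3.6032 − 2.0798·-6.5310 = +15.8020 (running +74.4424)
Area = |Σ|/2 = |74.4424|/2 = 37.2212

Area at t=0.74: 37.2212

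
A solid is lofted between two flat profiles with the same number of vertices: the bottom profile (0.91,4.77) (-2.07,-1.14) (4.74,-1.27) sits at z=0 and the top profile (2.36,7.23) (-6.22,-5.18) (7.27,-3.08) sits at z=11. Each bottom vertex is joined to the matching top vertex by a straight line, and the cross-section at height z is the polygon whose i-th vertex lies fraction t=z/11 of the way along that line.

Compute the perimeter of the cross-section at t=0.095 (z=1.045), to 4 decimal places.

Perimeter at t=0.095: 22.4080

Cross-section at t=0.095: each vertex is (1-t)·p0[i] + t·p1[i].
  v1: (1-0.095)·(0.91,4.77) + 0.095·(2.36,7.23) = (1.0477,5.0037)
  v2: (1-0.095)·(-2.07,-1.14) + 0.095·(-6.22,-5.18) = (-2.4642,-1.5238)
  v3: (1-0.095)·(4.74,-1.27) + 0.095·(7.27,-3.08) = (4.9804,-1.4420)
Perimeter = Σ |v_{i+1} − v_i|:
  edge 1→2: √(-3.5120² + -6.5275²) = 7.4123 (running 7.4123)
  edge 2→3: √(7.4446² + 0.0818²) = 7.4450 (running 14.8574)
  edge 3→1: √(-3.9326² + 6.4456²) = 7.5506 (running 22.4080)
Perimeter = 22.4080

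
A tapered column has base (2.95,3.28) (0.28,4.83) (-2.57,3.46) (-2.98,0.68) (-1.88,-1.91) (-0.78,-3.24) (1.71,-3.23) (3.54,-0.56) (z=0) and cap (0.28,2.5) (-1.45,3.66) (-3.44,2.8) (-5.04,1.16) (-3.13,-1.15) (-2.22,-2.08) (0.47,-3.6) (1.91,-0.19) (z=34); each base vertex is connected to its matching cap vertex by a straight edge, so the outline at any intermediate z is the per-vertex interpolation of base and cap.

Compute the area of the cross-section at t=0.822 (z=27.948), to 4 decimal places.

Area at t=0.822: 30.3937

Cross-section at t=0.822: each vertex is (1-t)·p0[i] + t·p1[i].
  v1: (1-0.822)·(2.95,3.28) + 0.822·(0.28,2.5) = (0.7553,2.6388)
  v2: (1-0.822)·(0.28,4.83) + 0.822·(-1.45,3.66) = (-1.1421,3.8683)
  v3: (1-0.822)·(-2.57,3.46) + 0.822·(-3.44,2.8) = (-3.2851,2.9175)
  v4: (1-0.822)·(-2.98,0.68) + 0.822·(-5.04,1.16) = (-4.6733,1.0746)
  v5: (1-0.822)·(-1.88,-1.91) + 0.822·(-3.13,-1.15) = (-2.9075,-1.2853)
  v6: (1-0.822)·(-0.78,-3.24) + 0.822·(-2.22,-2.08) = (-1.9637,-2.2865)
  v7: (1-0.822)·(1.71,-3.23) + 0.822·(0.47,-3.6) = (0.6907,-3.5341)
  v8: (1-0.822)·(3.54,-0.56) + 0.822·(1.91,-0.19) = (2.2001,-0.2559)
Shoelace sum Σ(x_i·y_{i+1} − x_{i+1}·y_i):
  i=1: 0.7553·3.8683 − -1.1421·2.6388 = +5.9353 (running +5.9353)
  i=2: -1.1421·2.9175 − -3.2851·3.8683 = +9.3758 (running +15.3111)
  i=3: -3.2851·1.0746 − -4.6733·2.9175 = +10.1042 (running +25.4153)
  i=4: -4.6733·-1.2853 − -2.9075·1.0746 = +9.1308 (running +34.5461)
  i=5: -2.9075·-2.2865 − -1.9637·-1.2853 = +4.1241 (running +38.6702)
  i=6: -1.9637·-3.5341 − 0.6907·-2.2865 = +8.5192 (running +47.1894)
  i=7: 0.6907·-0.2559 − 2.2001·-3.5341 = +7.5989 (running +54.7883)
  i=8: 2.2001·2.6388 − 0.7553·-0.2559 = +5.9991 (running +60.7874)
Area = |Σ|/2 = |60.7874|/2 = 30.3937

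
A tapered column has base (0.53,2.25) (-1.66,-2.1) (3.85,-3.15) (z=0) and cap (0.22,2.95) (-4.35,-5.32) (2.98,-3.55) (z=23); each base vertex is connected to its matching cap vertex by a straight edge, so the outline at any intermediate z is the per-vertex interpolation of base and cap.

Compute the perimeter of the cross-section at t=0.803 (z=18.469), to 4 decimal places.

Perimeter at t=0.803: 22.5304

Cross-section at t=0.803: each vertex is (1-t)·p0[i] + t·p1[i].
  v1: (1-0.803)·(0.53,2.25) + 0.803·(0.22,2.95) = (0.2811,2.8121)
  v2: (1-0.803)·(-1.66,-2.1) + 0.803·(-4.35,-5.32) = (-3.8201,-4.6857)
  v3: (1-0.803)·(3.85,-3.15) + 0.803·(2.98,-3.55) = (3.1514,-3.4712)
Perimeter = Σ |v_{i+1} − v_i|:
  edge 1→2: √(-4.1011² + -7.4978²) = 8.5461 (running 8.5461)
  edge 2→3: √(6.9715² + 1.2145²) = 7.0765 (running 15.6225)
  edge 3→1: √(-2.8703² + 6.2833²) = 6.9079 (running 22.5304)
Perimeter = 22.5304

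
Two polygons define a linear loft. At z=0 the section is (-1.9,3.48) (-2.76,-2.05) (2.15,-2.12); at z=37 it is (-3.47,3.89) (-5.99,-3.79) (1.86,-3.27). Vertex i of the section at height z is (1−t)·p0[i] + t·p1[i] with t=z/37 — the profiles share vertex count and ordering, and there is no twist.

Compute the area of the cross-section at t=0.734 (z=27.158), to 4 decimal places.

Cross-section at t=0.734: each vertex is (1-t)·p0[i] + t·p1[i].
  v1: (1-0.734)·(-1.9,3.48) + 0.734·(-3.47,3.89) = (-3.0524,3.7809)
  v2: (1-0.734)·(-2.76,-2.05) + 0.734·(-5.99,-3.79) = (-5.1308,-3.3272)
  v3: (1-0.734)·(2.15,-2.12) + 0.734·(1.86,-3.27) = (1.9371,-2.9641)
Shoelace sum Σ(x_i·y_{i+1} − x_{i+1}·y_i):
  i=1: -3.0524·-3.3272 − -5.1308·3.7809 = +29.5551 (running +29.5551)
  i=2: -5.1308·-2.9641 − 1.9371·-3.3272 = +21.6534 (running +51.2085)
  i=3: 1.9371·3.7809 − -3.0524·-2.9641 = -1.7233 (running +49.4852)
Area = |Σ|/2 = |49.4852|/2 = 24.7426

Area at t=0.734: 24.7426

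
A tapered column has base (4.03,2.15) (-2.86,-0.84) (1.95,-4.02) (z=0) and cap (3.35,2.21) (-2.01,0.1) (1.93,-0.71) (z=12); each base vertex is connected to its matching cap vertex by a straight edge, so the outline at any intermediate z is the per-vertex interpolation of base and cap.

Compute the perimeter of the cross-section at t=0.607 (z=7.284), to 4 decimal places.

Perimeter at t=0.607: 15.5906

Cross-section at t=0.607: each vertex is (1-t)·p0[i] + t·p1[i].
  v1: (1-0.607)·(4.03,2.15) + 0.607·(3.35,2.21) = (3.6172,2.1864)
  v2: (1-0.607)·(-2.86,-0.84) + 0.607·(-2.01,0.1) = (-2.3440,-0.2694)
  v3: (1-0.607)·(1.95,-4.02) + 0.607·(1.93,-0.71) = (1.9379,-2.0108)
Perimeter = Σ |v_{i+1} − v_i|:
  edge 1→2: √(-5.9613² + -2.4558²) = 6.4473 (running 6.4473)
  edge 2→3: √(4.2819² + -1.7414²) = 4.6225 (running 11.0698)
  edge 3→1: √(1.6794² + 4.1973²) = 4.5208 (running 15.5906)
Perimeter = 15.5906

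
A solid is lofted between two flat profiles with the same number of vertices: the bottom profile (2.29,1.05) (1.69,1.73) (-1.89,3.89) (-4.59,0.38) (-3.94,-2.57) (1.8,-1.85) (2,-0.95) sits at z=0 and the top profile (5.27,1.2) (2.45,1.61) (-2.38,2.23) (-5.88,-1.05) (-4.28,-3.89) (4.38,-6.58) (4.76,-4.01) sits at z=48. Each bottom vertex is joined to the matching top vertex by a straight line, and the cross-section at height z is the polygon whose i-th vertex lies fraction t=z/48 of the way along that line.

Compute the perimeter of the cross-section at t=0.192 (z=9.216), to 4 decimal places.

Cross-section at t=0.192: each vertex is (1-t)·p0[i] + t·p1[i].
  v1: (1-0.192)·(2.29,1.05) + 0.192·(5.27,1.2) = (2.8622,1.0788)
  v2: (1-0.192)·(1.69,1.73) + 0.192·(2.45,1.61) = (1.8359,1.7070)
  v3: (1-0.192)·(-1.89,3.89) + 0.192·(-2.38,2.23) = (-1.9841,3.5713)
  v4: (1-0.192)·(-4.59,0.38) + 0.192·(-5.88,-1.05) = (-4.8377,0.1054)
  v5: (1-0.192)·(-3.94,-2.57) + 0.192·(-4.28,-3.89) = (-4.0053,-2.8234)
  v6: (1-0.192)·(1.8,-1.85) + 0.192·(4.38,-6.58) = (2.2954,-2.7582)
  v7: (1-0.192)·(2,-0.95) + 0.192·(4.76,-4.01) = (2.5299,-1.5375)
Perimeter = Σ |v_{i+1} − v_i|:
  edge 1→2: √(-1.0262² + 0.6282²) = 1.2032 (running 1.2032)
  edge 2→3: √(-3.8200² + 1.8643²) = 4.2507 (running 5.4539)
  edge 3→4: √(-2.8536² + -3.4658²) = 4.4894 (running 9.9433)
  edge 4→5: √(0.8324² + -2.9289²) = 3.0449 (running 12.9882)
  edge 5→6: √(6.3006² + 0.0653²) = 6.3010 (running 19.2892)
  edge 6→7: √(0.2346² + 1.2206²) = 1.2430 (running 20.5321)
  edge 7→1: √(0.3322² + 2.6163²) = 2.6373 (running 23.1695)
Perimeter = 23.1695

Perimeter at t=0.192: 23.1695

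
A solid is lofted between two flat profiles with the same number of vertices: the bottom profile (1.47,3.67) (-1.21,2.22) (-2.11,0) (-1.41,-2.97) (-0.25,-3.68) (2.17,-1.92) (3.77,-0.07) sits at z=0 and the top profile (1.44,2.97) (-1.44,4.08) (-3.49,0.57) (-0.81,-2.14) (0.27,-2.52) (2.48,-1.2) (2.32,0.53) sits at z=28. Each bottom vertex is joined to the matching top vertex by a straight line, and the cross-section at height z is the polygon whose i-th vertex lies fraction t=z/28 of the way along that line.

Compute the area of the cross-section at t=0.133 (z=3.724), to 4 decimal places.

Cross-section at t=0.133: each vertex is (1-t)·p0[i] + t·p1[i].
  v1: (1-0.133)·(1.47,3.67) + 0.133·(1.44,2.97) = (1.4660,3.5769)
  v2: (1-0.133)·(-1.21,2.22) + 0.133·(-1.44,4.08) = (-1.2406,2.4674)
  v3: (1-0.133)·(-2.11,0) + 0.133·(-3.49,0.57) = (-2.2935,0.0758)
  v4: (1-0.133)·(-1.41,-2.97) + 0.133·(-0.81,-2.14) = (-1.3302,-2.8596)
  v5: (1-0.133)·(-0.25,-3.68) + 0.133·(0.27,-2.52) = (-0.1808,-3.5257)
  v6: (1-0.133)·(2.17,-1.92) + 0.133·(2.48,-1.2) = (2.2112,-1.8242)
  v7: (1-0.133)·(3.77,-0.07) + 0.133·(2.32,0.53) = (3.5772,0.0098)
Shoelace sum Σ(x_i·y_{i+1} − x_{i+1}·y_i):
  i=1: 1.4660·2.4674 − -1.2406·3.5769 = +8.0547 (running +8.0547)
  i=2: -1.2406·0.0758 − -2.2935·2.4674 = +5.5650 (running +13.6197)
  i=3: -2.2935·-2.8596 − -1.3302·0.0758 = +6.6595 (running +20.2791)
  i=4: -1.3302·-3.5257 − -0.1808·-2.8596 = +4.1728 (running +24.4519)
  i=5: -0.1808·-1.8242 − 2.2112·-3.5257 = +8.1261 (running +32.5780)
  i=6: 2.2112·0.0098 − 3.5772·-1.8242 = +6.5473 (running +39.1252)
  i=7: 3.5772·3.5769 − 1.4660·0.0098 = +12.7807 (running +51.9060)
Area = |Σ|/2 = |51.9060|/2 = 25.9530

Area at t=0.133: 25.9530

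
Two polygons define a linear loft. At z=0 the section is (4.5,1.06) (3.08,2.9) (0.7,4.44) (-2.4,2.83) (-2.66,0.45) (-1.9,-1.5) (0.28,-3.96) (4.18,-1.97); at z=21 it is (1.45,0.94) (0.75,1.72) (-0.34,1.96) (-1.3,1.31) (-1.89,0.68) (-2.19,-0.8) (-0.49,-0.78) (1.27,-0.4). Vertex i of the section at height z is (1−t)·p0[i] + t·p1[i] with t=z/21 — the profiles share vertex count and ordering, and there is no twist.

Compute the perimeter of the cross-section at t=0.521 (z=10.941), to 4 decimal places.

Perimeter at t=0.521: 16.5273

Cross-section at t=0.521: each vertex is (1-t)·p0[i] + t·p1[i].
  v1: (1-0.521)·(4.5,1.06) + 0.521·(1.45,0.94) = (2.9109,0.9975)
  v2: (1-0.521)·(3.08,2.9) + 0.521·(0.75,1.72) = (1.8661,2.2852)
  v3: (1-0.521)·(0.7,4.44) + 0.521·(-0.34,1.96) = (0.1582,3.1479)
  v4: (1-0.521)·(-2.4,2.83) + 0.521·(-1.3,1.31) = (-1.8269,2.0381)
  v5: (1-0.521)·(-2.66,0.45) + 0.521·(-1.89,0.68) = (-2.2588,0.5698)
  v6: (1-0.521)·(-1.9,-1.5) + 0.521·(-2.19,-0.8) = (-2.0511,-1.1353)
  v7: (1-0.521)·(0.28,-3.96) + 0.521·(-0.49,-0.78) = (-0.1212,-2.3032)
  v8: (1-0.521)·(4.18,-1.97) + 0.521·(1.27,-0.4) = (2.6639,-1.1520)
Perimeter = Σ |v_{i+1} − v_i|:
  edge 1→2: √(-1.0449² + 1.2877²) = 1.6583 (running 1.6583)
  edge 2→3: √(-1.7079² + 0.8627²) = 1.9134 (running 3.5718)
  edge 3→4: √(-1.9851² + -1.1098²) = 2.2742 (running 5.8460)
  edge 4→5: √(-0.4319² + -1.4682²) = 1.5305 (running 7.3765)
  edge 5→6: √(0.2077² + -1.7051²) = 1.7177 (running 9.0942)
  edge 6→7: √(1.9299² + -1.1679²) = 2.2558 (running 11.3500)
  edge 7→8: √(2.7851² + 1.1512²) = 3.0136 (running 14.3636)
  edge 8→1: √(0.2471² + 2.1495²) = 2.1637 (running 16.5273)
Perimeter = 16.5273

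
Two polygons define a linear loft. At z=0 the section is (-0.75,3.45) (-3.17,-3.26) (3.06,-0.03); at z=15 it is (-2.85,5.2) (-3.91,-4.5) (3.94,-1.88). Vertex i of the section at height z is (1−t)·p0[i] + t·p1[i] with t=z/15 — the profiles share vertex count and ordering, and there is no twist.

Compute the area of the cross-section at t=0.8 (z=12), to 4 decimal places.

Cross-section at t=0.8: each vertex is (1-t)·p0[i] + t·p1[i].
  v1: (1-0.8)·(-0.75,3.45) + 0.8·(-2.85,5.2) = (-2.4300,4.8500)
  v2: (1-0.8)·(-3.17,-3.26) + 0.8·(-3.91,-4.5) = (-3.7620,-4.2520)
  v3: (1-0.8)·(3.06,-0.03) + 0.8·(3.94,-1.88) = (3.7640,-1.5100)
Shoelace sum Σ(x_i·y_{i+1} − x_{i+1}·y_i):
  i=1: -2.4300·-4.2520 − -3.7620·4.8500 = +28.5781 (running +28.5781)
  i=2: -3.7620·-1.5100 − 3.7640·-4.2520 = +21.6851 (running +50.2632)
  i=3: 3.7640·4.8500 − -2.4300·-1.5100 = +14.5861 (running +64.8493)
Area = |Σ|/2 = |64.8493|/2 = 32.4247

Area at t=0.8: 32.4247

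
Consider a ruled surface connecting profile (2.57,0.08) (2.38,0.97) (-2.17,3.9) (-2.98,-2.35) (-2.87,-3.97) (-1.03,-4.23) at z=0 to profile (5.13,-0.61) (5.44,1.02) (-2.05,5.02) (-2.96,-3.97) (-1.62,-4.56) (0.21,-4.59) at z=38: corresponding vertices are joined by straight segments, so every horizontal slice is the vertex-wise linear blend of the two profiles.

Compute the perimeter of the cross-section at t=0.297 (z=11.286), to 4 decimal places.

Perimeter at t=0.297: 23.5930

Cross-section at t=0.297: each vertex is (1-t)·p0[i] + t·p1[i].
  v1: (1-0.297)·(2.57,0.08) + 0.297·(5.13,-0.61) = (3.3303,-0.1249)
  v2: (1-0.297)·(2.38,0.97) + 0.297·(5.44,1.02) = (3.2888,0.9849)
  v3: (1-0.297)·(-2.17,3.9) + 0.297·(-2.05,5.02) = (-2.1344,4.2326)
  v4: (1-0.297)·(-2.98,-2.35) + 0.297·(-2.96,-3.97) = (-2.9741,-2.8311)
  v5: (1-0.297)·(-2.87,-3.97) + 0.297·(-1.62,-4.56) = (-2.4988,-4.1452)
  v6: (1-0.297)·(-1.03,-4.23) + 0.297·(0.21,-4.59) = (-0.6617,-4.3369)
Perimeter = Σ |v_{i+1} − v_i|:
  edge 1→2: √(-0.0415² + 1.1098²) = 1.1106 (running 1.1106)
  edge 2→3: √(-5.4232² + 3.2478²) = 6.3213 (running 7.4319)
  edge 3→4: √(-0.8397² + -7.0638²) = 7.1135 (running 14.5454)
  edge 4→5: √(0.4753² + -1.3141²) = 1.3974 (running 15.9428)
  edge 5→6: √(1.8370² + -0.1917²) = 1.8470 (running 17.7898)
  edge 6→1: √(3.9920² + 4.2120²) = 5.8032 (running 23.5930)
Perimeter = 23.5930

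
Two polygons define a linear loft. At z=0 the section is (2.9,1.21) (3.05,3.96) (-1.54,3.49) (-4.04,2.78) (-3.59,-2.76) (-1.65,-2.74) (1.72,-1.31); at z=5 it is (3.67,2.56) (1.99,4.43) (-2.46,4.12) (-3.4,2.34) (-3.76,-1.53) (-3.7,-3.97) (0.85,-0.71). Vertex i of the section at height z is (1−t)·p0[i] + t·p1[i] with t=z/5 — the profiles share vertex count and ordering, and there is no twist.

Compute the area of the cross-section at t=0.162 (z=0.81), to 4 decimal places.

Area at t=0.162: 36.6111

Cross-section at t=0.162: each vertex is (1-t)·p0[i] + t·p1[i].
  v1: (1-0.162)·(2.9,1.21) + 0.162·(3.67,2.56) = (3.0247,1.4287)
  v2: (1-0.162)·(3.05,3.96) + 0.162·(1.99,4.43) = (2.8783,4.0361)
  v3: (1-0.162)·(-1.54,3.49) + 0.162·(-2.46,4.12) = (-1.6890,3.5921)
  v4: (1-0.162)·(-4.04,2.78) + 0.162·(-3.4,2.34) = (-3.9363,2.7087)
  v5: (1-0.162)·(-3.59,-2.76) + 0.162·(-3.76,-1.53) = (-3.6175,-2.5607)
  v6: (1-0.162)·(-1.65,-2.74) + 0.162·(-3.7,-3.97) = (-1.9821,-2.9393)
  v7: (1-0.162)·(1.72,-1.31) + 0.162·(0.85,-0.71) = (1.5791,-1.2128)
Shoelace sum Σ(x_i·y_{i+1} − x_{i+1}·y_i):
  i=1: 3.0247·4.0361 − 2.8783·1.4287 = +8.0961 (running +8.0961)
  i=2: 2.8783·3.5921 − -1.6890·4.0361 = +17.1562 (running +25.2522)
  i=3: -1.6890·2.7087 − -3.9363·3.5921 = +9.5644 (running +34.8166)
  i=4: -3.9363·-2.5607 − -3.6175·2.7087 = +19.8788 (running +54.6954)
  i=5: -3.6175·-2.9393 − -1.9821·-2.5607 = +5.5572 (running +60.2526)
  i=6: -1.9821·-1.2128 − 1.5791·-2.9393 = +7.0452 (running +67.2978)
  i=7: 1.5791·1.4287 − 3.0247·-1.2128 = +5.9244 (running +73.2222)
Area = |Σ|/2 = |73.2222|/2 = 36.6111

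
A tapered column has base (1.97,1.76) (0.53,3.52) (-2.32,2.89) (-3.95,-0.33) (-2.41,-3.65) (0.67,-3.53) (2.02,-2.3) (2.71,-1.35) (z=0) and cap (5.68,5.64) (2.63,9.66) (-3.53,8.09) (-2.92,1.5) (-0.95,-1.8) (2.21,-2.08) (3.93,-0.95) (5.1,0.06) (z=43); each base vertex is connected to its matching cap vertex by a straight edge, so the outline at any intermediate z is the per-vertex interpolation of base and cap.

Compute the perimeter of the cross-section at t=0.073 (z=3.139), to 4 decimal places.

Cross-section at t=0.073: each vertex is (1-t)·p0[i] + t·p1[i].
  v1: (1-0.073)·(1.97,1.76) + 0.073·(5.68,5.64) = (2.2408,2.0432)
  v2: (1-0.073)·(0.53,3.52) + 0.073·(2.63,9.66) = (0.6833,3.9682)
  v3: (1-0.073)·(-2.32,2.89) + 0.073·(-3.53,8.09) = (-2.4083,3.2696)
  v4: (1-0.073)·(-3.95,-0.33) + 0.073·(-2.92,1.5) = (-3.8748,-0.1964)
  v5: (1-0.073)·(-2.41,-3.65) + 0.073·(-0.95,-1.8) = (-2.3034,-3.5150)
  v6: (1-0.073)·(0.67,-3.53) + 0.073·(2.21,-2.08) = (0.7824,-3.4242)
  v7: (1-0.073)·(2.02,-2.3) + 0.073·(3.93,-0.95) = (2.1594,-2.2014)
  v8: (1-0.073)·(2.71,-1.35) + 0.073·(5.1,0.06) = (2.8845,-1.2471)
Perimeter = Σ |v_{i+1} − v_i|:
  edge 1→2: √(-1.5575² + 1.9250²) = 2.4762 (running 2.4762)
  edge 2→3: √(-3.0916² + -0.6986²) = 3.1696 (running 5.6458)
  edge 3→4: √(-1.4665² + -3.4660²) = 3.7635 (running 9.4092)
  edge 4→5: √(1.5714² + -3.3185²) = 3.6718 (running 13.0810)
  edge 5→6: √(3.0858² + 0.0908²) = 3.0872 (running 16.1682)
  edge 6→7: √(1.3770² + 1.2227²) = 1.8415 (running 18.0097)
  edge 7→8: √(0.7250² + 0.9544²) = 1.1986 (running 19.2083)
  edge 8→1: √(-0.6436² + 3.2903²) = 3.3527 (running 22.5609)
Perimeter = 22.5609

Perimeter at t=0.073: 22.5609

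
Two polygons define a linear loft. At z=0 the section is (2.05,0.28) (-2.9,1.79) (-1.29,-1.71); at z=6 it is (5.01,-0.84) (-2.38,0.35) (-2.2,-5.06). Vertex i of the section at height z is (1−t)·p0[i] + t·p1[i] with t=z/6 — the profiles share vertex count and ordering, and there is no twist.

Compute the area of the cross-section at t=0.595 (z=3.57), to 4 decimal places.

Cross-section at t=0.595: each vertex is (1-t)·p0[i] + t·p1[i].
  v1: (1-0.595)·(2.05,0.28) + 0.595·(5.01,-0.84) = (3.8112,-0.3864)
  v2: (1-0.595)·(-2.9,1.79) + 0.595·(-2.38,0.35) = (-2.5906,0.9332)
  v3: (1-0.595)·(-1.29,-1.71) + 0.595·(-2.2,-5.06) = (-1.8315,-3.7032)
Shoelace sum Σ(x_i·y_{i+1} − x_{i+1}·y_i):
  i=1: 3.8112·0.9332 − -2.5906·-0.3864 = +2.5556 (running +2.5556)
  i=2: -2.5906·-3.7032 − -1.8315·0.9332 = +11.3027 (running +13.8584)
  i=3: -1.8315·-0.3864 − 3.8112·-3.7032 = +14.8215 (running +28.6799)
Area = |Σ|/2 = |28.6799|/2 = 14.3399

Area at t=0.595: 14.3399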